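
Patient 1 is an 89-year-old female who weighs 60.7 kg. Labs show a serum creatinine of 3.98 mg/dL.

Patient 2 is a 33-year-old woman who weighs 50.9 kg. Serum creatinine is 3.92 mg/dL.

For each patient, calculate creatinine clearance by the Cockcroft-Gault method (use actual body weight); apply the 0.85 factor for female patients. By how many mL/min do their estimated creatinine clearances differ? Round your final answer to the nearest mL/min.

Patient 1: CrCl = (140 − 89) × 60.7 / (72 × 3.98) × 0.85 = 3095.7 / 286.56 × 0.85 ≈ 9.2 mL/min
Patient 2: CrCl = (140 − 33) × 50.9 / (72 × 3.92) × 0.85 = 5446.3 / 282.24 × 0.85 ≈ 16.4 mL/min
|9.2 − 16.4| = 7.2 mL/min

7 mL/min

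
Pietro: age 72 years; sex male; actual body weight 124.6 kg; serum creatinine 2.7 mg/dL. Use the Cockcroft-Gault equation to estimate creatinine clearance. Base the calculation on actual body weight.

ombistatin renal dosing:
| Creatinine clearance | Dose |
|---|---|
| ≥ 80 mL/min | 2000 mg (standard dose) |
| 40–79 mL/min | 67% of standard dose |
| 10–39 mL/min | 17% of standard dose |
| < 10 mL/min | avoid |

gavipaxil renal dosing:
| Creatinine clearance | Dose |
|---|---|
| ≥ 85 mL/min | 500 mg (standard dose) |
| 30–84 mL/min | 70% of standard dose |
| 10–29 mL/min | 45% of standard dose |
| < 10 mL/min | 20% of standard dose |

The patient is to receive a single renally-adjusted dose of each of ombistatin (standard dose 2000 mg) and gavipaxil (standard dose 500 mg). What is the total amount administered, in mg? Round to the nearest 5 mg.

CrCl = (140 − 72) × 124.6 / (72 × 2.7) = 8472.8 / 194.40 ≈ 43.6 mL/min
CrCl ≈ 44 mL/min.
ombistatin: 40–79 mL/min → 67% of 2000 mg = 1340 mg.
gavipaxil: 30–84 mL/min → 70% of 500 mg = 350 mg.
Total = 1340 + 350 = 1690 mg.

1690 mg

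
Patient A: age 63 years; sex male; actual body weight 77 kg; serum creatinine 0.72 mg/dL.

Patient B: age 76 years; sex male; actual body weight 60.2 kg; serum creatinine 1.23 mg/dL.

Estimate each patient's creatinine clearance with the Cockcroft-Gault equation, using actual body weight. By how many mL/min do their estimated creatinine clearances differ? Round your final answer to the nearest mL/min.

71 mL/min

Patient A: CrCl = (140 − 63) × 77 / (72 × 0.72) = 5929.0 / 51.84 ≈ 114.4 mL/min
Patient B: CrCl = (140 − 76) × 60.2 / (72 × 1.23) = 3852.8 / 88.56 ≈ 43.5 mL/min
|114.4 − 43.5| = 70.9 mL/min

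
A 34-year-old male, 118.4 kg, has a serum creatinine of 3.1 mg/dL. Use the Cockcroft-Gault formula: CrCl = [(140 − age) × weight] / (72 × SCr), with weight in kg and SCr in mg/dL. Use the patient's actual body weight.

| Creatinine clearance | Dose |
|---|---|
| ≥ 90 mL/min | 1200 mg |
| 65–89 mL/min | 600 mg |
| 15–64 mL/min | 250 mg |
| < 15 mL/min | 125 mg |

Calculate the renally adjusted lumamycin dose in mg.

CrCl = (140 − 34) × 118.4 / (72 × 3.1) = 12550.4 / 223.20 ≈ 56.2 mL/min
CrCl ≈ 56 mL/min → bracket 15–64 mL/min.
Dose for this bracket: 250 mg.

250 mg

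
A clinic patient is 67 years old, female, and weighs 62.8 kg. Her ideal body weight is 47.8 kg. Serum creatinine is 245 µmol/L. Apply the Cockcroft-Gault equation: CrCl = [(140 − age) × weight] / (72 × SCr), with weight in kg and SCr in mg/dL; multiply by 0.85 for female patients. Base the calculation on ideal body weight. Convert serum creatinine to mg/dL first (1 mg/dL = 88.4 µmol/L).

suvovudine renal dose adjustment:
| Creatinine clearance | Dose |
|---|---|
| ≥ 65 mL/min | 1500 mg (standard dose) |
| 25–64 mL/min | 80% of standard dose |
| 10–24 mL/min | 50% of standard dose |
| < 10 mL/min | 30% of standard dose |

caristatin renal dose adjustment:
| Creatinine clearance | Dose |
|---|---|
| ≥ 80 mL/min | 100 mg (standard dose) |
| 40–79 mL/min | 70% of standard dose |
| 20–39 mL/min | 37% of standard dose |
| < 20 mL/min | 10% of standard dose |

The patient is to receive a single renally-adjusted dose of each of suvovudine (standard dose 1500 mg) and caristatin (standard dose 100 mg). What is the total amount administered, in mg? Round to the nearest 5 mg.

SCr = 245 / 88.4 = 2.771 mg/dL
CrCl = (140 − 67) × 47.8 / (72 × 2.771) × 0.85 = 3489.4 / 199.51 × 0.85 ≈ 14.9 mL/min
CrCl ≈ 15 mL/min.
suvovudine: 10–24 mL/min → 50% of 1500 mg = 750 mg.
caristatin: < 20 mL/min → 10% of 100 mg = 10 mg.
Total = 750 + 10 = 760 mg.

760 mg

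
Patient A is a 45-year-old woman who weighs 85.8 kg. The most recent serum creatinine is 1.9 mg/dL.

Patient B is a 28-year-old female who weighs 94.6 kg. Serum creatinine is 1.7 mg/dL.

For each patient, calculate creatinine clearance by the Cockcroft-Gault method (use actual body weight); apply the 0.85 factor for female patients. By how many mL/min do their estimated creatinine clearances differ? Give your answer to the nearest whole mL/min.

23 mL/min

Patient A: CrCl = (140 − 45) × 85.8 / (72 × 1.9) × 0.85 = 8151.0 / 136.80 × 0.85 ≈ 50.6 mL/min
Patient B: CrCl = (140 − 28) × 94.6 / (72 × 1.7) × 0.85 = 10595.2 / 122.40 × 0.85 ≈ 73.6 mL/min
|50.6 − 73.6| = 23.0 mL/min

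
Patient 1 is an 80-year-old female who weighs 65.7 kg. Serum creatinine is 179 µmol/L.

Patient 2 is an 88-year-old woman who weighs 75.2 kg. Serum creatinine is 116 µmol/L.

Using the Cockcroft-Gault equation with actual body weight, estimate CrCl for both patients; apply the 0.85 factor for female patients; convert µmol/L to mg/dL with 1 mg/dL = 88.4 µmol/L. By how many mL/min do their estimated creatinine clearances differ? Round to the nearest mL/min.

Patient 1: SCr = 179 / 88.4 = 2.025 mg/dL
Patient 1: CrCl = (140 − 80) × 65.7 / (72 × 2.025) × 0.85 = 3942.0 / 145.80 × 0.85 ≈ 23.0 mL/min
Patient 2: SCr = 116 / 88.4 = 1.312 mg/dL
Patient 2: CrCl = (140 − 88) × 75.2 / (72 × 1.312) × 0.85 = 3910.4 / 94.46 × 0.85 ≈ 35.2 mL/min
|23.0 − 35.2| = 12.2 mL/min

12 mL/min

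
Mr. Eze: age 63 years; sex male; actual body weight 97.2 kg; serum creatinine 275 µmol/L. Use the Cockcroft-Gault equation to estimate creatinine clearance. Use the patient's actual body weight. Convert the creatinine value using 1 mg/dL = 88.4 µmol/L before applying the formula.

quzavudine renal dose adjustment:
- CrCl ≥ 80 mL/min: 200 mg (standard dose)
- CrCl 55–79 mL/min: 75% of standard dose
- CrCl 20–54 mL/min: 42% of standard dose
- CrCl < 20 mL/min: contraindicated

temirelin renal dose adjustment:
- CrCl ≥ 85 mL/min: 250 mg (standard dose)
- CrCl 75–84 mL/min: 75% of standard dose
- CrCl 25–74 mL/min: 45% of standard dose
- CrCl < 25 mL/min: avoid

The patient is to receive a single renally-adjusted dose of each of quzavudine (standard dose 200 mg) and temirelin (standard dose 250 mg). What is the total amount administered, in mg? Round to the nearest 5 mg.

195 mg

SCr = 275 / 88.4 = 3.111 mg/dL
CrCl = (140 − 63) × 97.2 / (72 × 3.111) = 7484.4 / 223.99 ≈ 33.4 mL/min
CrCl ≈ 33 mL/min.
quzavudine: 20–54 mL/min → 42% of 200 mg = 84 mg.
temirelin: 25–74 mL/min → 45% of 250 mg = 112.5 mg.
Total = 84 + 112.5 = 196.5 mg.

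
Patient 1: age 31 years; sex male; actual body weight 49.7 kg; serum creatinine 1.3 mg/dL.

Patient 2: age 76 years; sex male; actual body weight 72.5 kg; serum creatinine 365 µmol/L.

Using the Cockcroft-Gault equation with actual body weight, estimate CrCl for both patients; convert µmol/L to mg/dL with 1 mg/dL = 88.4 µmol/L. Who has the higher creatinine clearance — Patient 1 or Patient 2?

Patient 1: CrCl = (140 − 31) × 49.7 / (72 × 1.3) = 5417.3 / 93.60 ≈ 57.9 mL/min
Patient 2: SCr = 365 / 88.4 = 4.129 mg/dL
Patient 2: CrCl = (140 − 76) × 72.5 / (72 × 4.129) = 4640.0 / 297.29 ≈ 15.6 mL/min
57.9 vs 15.6 mL/min → Patient 1 is higher.

Patient 1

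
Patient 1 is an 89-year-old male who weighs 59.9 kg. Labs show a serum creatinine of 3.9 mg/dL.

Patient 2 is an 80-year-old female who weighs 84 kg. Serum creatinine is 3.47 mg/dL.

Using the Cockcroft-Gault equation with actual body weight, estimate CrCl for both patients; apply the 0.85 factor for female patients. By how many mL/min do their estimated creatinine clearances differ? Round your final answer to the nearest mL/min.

Patient 1: CrCl = (140 − 89) × 59.9 / (72 × 3.9) = 3054.9 / 280.80 ≈ 10.9 mL/min
Patient 2: CrCl = (140 − 80) × 84 / (72 × 3.47) × 0.85 = 5040.0 / 249.84 × 0.85 ≈ 17.1 mL/min
|10.9 − 17.1| = 6.2 mL/min

6 mL/min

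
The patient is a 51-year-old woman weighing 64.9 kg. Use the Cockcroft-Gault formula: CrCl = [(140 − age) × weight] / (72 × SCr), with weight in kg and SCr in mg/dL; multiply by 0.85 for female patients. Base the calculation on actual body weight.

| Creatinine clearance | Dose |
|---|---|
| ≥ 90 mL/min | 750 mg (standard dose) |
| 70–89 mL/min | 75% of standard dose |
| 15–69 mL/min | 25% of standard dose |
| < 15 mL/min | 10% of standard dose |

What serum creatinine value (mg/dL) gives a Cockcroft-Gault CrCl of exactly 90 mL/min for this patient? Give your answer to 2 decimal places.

Standard dose requires CrCl ≥ 90 mL/min.
Set (140 − 51) × 64.9 × 0.85 / (72 × SCr) = 90
SCr = (140 − 51) × 64.9 × 0.85 / (72 × 90) = 0.758 mg/dL

0.76 mg/dL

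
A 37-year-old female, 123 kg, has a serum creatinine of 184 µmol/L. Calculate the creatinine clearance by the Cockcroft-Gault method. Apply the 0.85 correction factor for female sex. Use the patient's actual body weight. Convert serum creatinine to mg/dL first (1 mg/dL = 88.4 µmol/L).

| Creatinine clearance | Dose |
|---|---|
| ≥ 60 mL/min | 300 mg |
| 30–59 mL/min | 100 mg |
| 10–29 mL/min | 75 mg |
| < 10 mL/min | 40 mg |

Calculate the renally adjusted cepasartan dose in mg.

300 mg

SCr = 184 / 88.4 = 2.081 mg/dL
CrCl = (140 − 37) × 123 / (72 × 2.081) × 0.85 = 12669.0 / 149.83 × 0.85 ≈ 71.9 mL/min
CrCl ≈ 72 mL/min → bracket ≥ 60 mL/min.
Dose for this bracket: 300 mg.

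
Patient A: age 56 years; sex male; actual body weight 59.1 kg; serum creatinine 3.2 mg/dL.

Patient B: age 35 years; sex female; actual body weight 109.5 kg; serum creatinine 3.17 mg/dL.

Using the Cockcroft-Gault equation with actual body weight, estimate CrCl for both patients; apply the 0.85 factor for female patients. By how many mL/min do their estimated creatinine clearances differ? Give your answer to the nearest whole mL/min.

Patient A: CrCl = (140 − 56) × 59.1 / (72 × 3.2) = 4964.4 / 230.40 ≈ 21.5 mL/min
Patient B: CrCl = (140 − 35) × 109.5 / (72 × 3.17) × 0.85 = 11497.5 / 228.24 × 0.85 ≈ 42.8 mL/min
|21.5 − 42.8| = 21.3 mL/min

21 mL/min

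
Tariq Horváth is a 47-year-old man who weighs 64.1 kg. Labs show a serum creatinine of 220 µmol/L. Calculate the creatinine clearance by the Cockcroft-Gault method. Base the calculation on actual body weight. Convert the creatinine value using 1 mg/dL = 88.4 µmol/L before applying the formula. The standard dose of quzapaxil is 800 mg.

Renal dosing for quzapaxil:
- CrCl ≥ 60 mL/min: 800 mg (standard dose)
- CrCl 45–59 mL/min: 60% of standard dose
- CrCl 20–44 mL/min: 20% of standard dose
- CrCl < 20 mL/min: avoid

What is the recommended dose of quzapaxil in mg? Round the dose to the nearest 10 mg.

SCr = 220 / 88.4 = 2.489 mg/dL
CrCl = (140 − 47) × 64.1 / (72 × 2.489) = 5961.3 / 179.21 ≈ 33.3 mL/min
CrCl ≈ 33 mL/min → bracket 20–44 mL/min.
20% of 800 mg = 160 mg

160 mg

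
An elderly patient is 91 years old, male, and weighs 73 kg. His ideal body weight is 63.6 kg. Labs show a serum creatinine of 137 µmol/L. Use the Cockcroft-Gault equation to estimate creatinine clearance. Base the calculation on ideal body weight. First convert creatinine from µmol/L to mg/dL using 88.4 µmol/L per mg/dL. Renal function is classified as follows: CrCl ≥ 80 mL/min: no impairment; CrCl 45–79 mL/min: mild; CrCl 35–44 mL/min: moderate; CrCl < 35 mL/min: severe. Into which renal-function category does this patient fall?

SCr = 137 / 88.4 = 1.55 mg/dL
CrCl = (140 − 91) × 63.6 / (72 × 1.55) = 3116.4 / 111.60 ≈ 27.9 mL/min
28 mL/min falls in the 'severe' range.

severe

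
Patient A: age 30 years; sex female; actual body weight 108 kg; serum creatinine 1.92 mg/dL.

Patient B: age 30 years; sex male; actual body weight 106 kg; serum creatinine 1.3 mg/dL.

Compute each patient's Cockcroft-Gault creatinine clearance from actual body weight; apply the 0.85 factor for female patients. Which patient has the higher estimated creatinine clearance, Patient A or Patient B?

Patient A: CrCl = (140 − 30) × 108 / (72 × 1.92) × 0.85 = 11880.0 / 138.24 × 0.85 ≈ 73.0 mL/min
Patient B: CrCl = (140 − 30) × 106 / (72 × 1.3) = 11660.0 / 93.60 ≈ 124.6 mL/min
73.0 vs 124.6 mL/min → Patient B is higher.

Patient B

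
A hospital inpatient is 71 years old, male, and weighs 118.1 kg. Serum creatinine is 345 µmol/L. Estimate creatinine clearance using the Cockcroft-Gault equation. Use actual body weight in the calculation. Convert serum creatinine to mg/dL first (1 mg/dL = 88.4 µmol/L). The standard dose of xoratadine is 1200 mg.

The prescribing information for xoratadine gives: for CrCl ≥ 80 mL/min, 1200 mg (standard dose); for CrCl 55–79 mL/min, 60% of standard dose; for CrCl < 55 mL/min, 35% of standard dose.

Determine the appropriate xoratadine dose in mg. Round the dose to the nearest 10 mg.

SCr = 345 / 88.4 = 3.903 mg/dL
CrCl = (140 − 71) × 118.1 / (72 × 3.903) = 8148.9 / 281.02 ≈ 29.0 mL/min
CrCl ≈ 29 mL/min → bracket < 55 mL/min.
35% of 1200 mg = 420 mg

420 mg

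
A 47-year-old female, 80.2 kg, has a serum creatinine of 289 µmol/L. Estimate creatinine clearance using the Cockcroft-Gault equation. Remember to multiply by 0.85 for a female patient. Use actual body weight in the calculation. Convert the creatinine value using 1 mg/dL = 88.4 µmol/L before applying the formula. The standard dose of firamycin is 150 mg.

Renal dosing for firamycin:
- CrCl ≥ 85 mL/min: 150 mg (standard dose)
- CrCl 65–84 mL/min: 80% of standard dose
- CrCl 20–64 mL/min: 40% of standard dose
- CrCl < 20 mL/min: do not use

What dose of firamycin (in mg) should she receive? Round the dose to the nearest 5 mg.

SCr = 289 / 88.4 = 3.269 mg/dL
CrCl = (140 − 47) × 80.2 / (72 × 3.269) × 0.85 = 7458.6 / 235.37 × 0.85 ≈ 26.9 mL/min
CrCl ≈ 27 mL/min → bracket 20–64 mL/min.
40% of 150 mg = 60 mg

60 mg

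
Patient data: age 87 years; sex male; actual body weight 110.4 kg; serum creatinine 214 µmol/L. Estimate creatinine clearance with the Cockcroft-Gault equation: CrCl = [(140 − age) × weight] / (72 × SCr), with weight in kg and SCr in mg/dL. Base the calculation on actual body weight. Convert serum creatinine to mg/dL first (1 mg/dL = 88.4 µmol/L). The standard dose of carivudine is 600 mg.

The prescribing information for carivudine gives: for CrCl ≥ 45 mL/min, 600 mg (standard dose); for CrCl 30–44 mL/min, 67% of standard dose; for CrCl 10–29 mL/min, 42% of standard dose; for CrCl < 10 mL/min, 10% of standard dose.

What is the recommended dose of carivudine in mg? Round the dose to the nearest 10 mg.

400 mg

SCr = 214 / 88.4 = 2.421 mg/dL
CrCl = (140 − 87) × 110.4 / (72 × 2.421) = 5851.2 / 174.31 ≈ 33.6 mL/min
CrCl ≈ 34 mL/min → bracket 30–44 mL/min.
67% of 600 mg = 402 mg → 400 mg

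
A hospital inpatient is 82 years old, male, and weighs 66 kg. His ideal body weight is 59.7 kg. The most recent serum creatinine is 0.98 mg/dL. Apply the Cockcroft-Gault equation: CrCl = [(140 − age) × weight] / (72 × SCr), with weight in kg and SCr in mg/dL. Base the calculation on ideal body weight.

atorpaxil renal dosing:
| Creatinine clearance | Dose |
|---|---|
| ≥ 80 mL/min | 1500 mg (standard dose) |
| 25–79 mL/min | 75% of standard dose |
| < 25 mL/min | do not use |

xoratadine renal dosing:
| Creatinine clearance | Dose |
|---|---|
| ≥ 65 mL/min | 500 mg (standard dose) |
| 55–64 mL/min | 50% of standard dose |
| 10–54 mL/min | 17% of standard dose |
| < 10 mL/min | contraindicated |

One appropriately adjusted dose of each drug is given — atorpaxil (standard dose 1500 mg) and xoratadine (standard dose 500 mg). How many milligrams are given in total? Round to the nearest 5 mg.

1210 mg

CrCl = (140 − 82) × 59.7 / (72 × 0.98) = 3462.6 / 70.56 ≈ 49.1 mL/min
CrCl ≈ 49 mL/min.
atorpaxil: 25–79 mL/min → 75% of 1500 mg = 1125 mg.
xoratadine: 10–54 mL/min → 17% of 500 mg = 85 mg.
Total = 1125 + 85 = 1210 mg.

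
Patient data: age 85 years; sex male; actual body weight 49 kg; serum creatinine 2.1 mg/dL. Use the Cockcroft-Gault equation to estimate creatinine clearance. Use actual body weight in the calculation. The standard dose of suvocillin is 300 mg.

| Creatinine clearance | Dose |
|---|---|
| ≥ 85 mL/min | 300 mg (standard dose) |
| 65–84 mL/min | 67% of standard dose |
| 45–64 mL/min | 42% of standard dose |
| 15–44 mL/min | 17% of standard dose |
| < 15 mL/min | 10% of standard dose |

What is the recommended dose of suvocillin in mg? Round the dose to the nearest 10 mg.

CrCl = (140 − 85) × 49 / (72 × 2.1) = 2695.0 / 151.20 ≈ 17.8 mL/min
CrCl ≈ 18 mL/min → bracket 15–44 mL/min.
17% of 300 mg = 51 mg → 50 mg

50 mg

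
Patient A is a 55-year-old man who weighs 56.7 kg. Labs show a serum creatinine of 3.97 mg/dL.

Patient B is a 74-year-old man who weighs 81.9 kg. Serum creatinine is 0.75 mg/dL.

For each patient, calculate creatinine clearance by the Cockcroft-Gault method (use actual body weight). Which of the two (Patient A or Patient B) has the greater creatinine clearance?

Patient B

Patient A: CrCl = (140 − 55) × 56.7 / (72 × 3.97) = 4819.5 / 285.84 ≈ 16.9 mL/min
Patient B: CrCl = (140 − 74) × 81.9 / (72 × 0.75) = 5405.4 / 54.00 ≈ 100.1 mL/min
16.9 vs 100.1 mL/min → Patient B is higher.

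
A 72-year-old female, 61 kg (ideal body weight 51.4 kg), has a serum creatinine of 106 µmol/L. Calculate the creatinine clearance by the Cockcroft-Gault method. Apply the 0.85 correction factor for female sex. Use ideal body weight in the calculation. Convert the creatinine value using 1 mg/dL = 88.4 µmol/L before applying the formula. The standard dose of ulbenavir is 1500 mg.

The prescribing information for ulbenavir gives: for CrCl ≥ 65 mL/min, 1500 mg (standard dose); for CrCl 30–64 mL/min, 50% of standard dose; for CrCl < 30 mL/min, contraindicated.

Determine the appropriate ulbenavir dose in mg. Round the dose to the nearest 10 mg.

750 mg

SCr = 106 / 88.4 = 1.199 mg/dL
CrCl = (140 − 72) × 51.4 / (72 × 1.199) × 0.85 = 3495.2 / 86.33 × 0.85 ≈ 34.4 mL/min
CrCl ≈ 34 mL/min → bracket 30–64 mL/min.
50% of 1500 mg = 750 mg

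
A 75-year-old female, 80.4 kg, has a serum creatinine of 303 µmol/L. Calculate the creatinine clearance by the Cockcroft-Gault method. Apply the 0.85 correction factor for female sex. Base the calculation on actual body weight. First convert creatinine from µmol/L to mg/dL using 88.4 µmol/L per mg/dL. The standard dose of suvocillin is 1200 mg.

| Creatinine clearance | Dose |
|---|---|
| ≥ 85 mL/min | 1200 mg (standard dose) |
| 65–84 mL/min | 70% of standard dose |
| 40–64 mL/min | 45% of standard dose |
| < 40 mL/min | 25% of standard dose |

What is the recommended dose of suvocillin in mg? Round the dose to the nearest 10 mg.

SCr = 303 / 88.4 = 3.428 mg/dL
CrCl = (140 − 75) × 80.4 / (72 × 3.428) × 0.85 = 5226.0 / 246.82 × 0.85 ≈ 18.0 mL/min
CrCl ≈ 18 mL/min → bracket < 40 mL/min.
25% of 1200 mg = 300 mg

300 mg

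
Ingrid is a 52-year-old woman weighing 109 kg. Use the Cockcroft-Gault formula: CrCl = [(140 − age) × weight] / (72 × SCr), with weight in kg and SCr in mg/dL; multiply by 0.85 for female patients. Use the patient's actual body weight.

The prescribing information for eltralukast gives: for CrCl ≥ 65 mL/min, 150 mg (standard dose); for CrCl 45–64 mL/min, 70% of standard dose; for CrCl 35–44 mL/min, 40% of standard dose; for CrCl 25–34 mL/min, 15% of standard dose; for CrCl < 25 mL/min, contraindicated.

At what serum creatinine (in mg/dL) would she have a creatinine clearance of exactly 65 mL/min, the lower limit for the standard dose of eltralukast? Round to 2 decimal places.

Standard dose requires CrCl ≥ 65 mL/min.
Set (140 − 52) × 109 × 0.85 / (72 × SCr) = 65
SCr = (140 − 52) × 109 × 0.85 / (72 × 65) = 1.742 mg/dL

1.74 mg/dL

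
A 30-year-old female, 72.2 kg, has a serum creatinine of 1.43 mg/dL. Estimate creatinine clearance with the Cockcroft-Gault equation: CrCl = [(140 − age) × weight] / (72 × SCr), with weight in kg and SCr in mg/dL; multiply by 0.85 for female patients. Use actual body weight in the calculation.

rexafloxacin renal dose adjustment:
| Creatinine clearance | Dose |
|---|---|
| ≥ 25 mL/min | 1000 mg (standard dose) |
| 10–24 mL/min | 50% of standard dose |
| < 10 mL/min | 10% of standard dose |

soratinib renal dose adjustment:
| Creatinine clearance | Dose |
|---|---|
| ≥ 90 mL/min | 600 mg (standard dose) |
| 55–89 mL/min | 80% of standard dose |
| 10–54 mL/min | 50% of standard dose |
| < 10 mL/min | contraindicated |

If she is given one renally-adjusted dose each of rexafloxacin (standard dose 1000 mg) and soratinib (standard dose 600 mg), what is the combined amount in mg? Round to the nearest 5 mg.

1480 mg

CrCl = (140 − 30) × 72.2 / (72 × 1.43) × 0.85 = 7942.0 / 102.96 × 0.85 ≈ 65.6 mL/min
CrCl ≈ 66 mL/min.
rexafloxacin: ≥ 25 mL/min → 100% of 1000 mg = 1000 mg.
soratinib: 55–89 mL/min → 80% of 600 mg = 480 mg.
Total = 1000 + 480 = 1480 mg.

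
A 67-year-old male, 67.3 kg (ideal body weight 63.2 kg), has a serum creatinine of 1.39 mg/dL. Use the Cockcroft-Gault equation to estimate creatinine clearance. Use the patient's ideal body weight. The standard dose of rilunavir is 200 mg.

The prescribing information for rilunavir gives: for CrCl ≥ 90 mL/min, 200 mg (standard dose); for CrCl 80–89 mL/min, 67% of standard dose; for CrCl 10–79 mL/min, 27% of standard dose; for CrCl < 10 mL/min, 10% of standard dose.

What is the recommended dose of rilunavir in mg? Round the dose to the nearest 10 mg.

CrCl = (140 − 67) × 63.2 / (72 × 1.39) = 4613.6 / 100.08 ≈ 46.1 mL/min
CrCl ≈ 46 mL/min → bracket 10–79 mL/min.
27% of 200 mg = 54 mg → 50 mg

50 mg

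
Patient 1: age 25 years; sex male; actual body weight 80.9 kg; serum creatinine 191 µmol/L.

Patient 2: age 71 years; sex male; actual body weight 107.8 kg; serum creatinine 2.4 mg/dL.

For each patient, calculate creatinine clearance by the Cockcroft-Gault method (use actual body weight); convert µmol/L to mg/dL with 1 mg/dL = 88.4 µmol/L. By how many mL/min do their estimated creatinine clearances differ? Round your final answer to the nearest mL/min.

Patient 1: SCr = 191 / 88.4 = 2.161 mg/dL
Patient 1: CrCl = (140 − 25) × 80.9 / (72 × 2.161) = 9303.5 / 155.59 ≈ 59.8 mL/min
Patient 2: CrCl = (140 − 71) × 107.8 / (72 × 2.4) = 7438.2 / 172.80 ≈ 43.0 mL/min
|59.8 − 43.0| = 16.8 mL/min

17 mL/min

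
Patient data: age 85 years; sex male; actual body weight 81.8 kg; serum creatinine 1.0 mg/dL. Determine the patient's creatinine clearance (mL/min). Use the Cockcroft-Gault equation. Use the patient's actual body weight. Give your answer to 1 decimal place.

62.5 mL/min

CrCl = (140 − 85) × 81.8 / (72 × 1) = 4499.0 / 72.00 ≈ 62.5 mL/min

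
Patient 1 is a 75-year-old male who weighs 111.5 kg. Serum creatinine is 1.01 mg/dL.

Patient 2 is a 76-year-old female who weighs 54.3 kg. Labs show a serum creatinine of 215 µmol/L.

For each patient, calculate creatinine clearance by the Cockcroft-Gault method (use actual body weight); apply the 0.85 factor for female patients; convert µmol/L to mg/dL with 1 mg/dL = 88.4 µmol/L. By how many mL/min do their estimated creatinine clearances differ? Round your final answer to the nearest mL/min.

Patient 1: CrCl = (140 − 75) × 111.5 / (72 × 1.01) = 7247.5 / 72.72 ≈ 99.7 mL/min
Patient 2: SCr = 215 / 88.4 = 2.432 mg/dL
Patient 2: CrCl = (140 − 76) × 54.3 / (72 × 2.432) × 0.85 = 3475.2 / 175.10 × 0.85 ≈ 16.9 mL/min
|99.7 − 16.9| = 82.8 mL/min

83 mL/min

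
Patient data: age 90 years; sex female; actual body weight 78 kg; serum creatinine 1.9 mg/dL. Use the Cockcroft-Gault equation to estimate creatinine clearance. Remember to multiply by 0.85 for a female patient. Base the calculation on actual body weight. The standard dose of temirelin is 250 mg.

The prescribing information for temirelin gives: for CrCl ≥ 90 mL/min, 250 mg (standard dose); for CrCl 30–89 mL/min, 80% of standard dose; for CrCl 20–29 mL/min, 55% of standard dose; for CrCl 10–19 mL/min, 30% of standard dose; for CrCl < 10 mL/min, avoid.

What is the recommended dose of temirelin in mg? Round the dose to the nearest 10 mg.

140 mg

CrCl = (140 − 90) × 78 / (72 × 1.9) × 0.85 = 3900.0 / 136.80 × 0.85 ≈ 24.2 mL/min
CrCl ≈ 24 mL/min → bracket 20–29 mL/min.
55% of 250 mg = 137.5 mg → 140 mg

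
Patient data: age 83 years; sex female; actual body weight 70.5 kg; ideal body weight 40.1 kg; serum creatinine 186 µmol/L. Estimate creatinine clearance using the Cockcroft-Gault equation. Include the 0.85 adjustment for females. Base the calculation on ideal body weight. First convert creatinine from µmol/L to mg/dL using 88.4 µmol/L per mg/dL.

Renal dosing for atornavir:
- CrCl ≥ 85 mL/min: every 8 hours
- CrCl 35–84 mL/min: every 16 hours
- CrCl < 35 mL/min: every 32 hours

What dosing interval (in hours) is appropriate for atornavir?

every 32 hours

SCr = 186 / 88.4 = 2.104 mg/dL
CrCl = (140 − 83) × 40.1 / (72 × 2.104) × 0.85 = 2285.7 / 151.49 × 0.85 ≈ 12.8 mL/min
CrCl ≈ 13 mL/min → bracket < 35 mL/min → every 32 hours.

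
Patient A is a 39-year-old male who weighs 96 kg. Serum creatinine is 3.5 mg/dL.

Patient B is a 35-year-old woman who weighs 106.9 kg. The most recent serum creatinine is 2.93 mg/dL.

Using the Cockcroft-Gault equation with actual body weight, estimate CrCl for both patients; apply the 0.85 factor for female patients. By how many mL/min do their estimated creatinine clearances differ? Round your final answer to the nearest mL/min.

Patient A: CrCl = (140 − 39) × 96 / (72 × 3.5) = 9696.0 / 252.00 ≈ 38.5 mL/min
Patient B: CrCl = (140 − 35) × 106.9 / (72 × 2.93) × 0.85 = 11224.5 / 210.96 × 0.85 ≈ 45.2 mL/min
|38.5 − 45.2| = 6.7 mL/min

7 mL/min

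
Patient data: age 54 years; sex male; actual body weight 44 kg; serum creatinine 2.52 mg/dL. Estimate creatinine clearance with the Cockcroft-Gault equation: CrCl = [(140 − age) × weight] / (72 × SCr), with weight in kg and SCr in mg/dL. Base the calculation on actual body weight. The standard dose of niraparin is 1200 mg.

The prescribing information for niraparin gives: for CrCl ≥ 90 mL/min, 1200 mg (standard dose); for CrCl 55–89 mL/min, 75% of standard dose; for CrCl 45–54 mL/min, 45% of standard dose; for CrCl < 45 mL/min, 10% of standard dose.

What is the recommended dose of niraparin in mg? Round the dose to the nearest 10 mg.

120 mg

CrCl = (140 − 54) × 44 / (72 × 2.52) = 3784.0 / 181.44 ≈ 20.9 mL/min
CrCl ≈ 21 mL/min → bracket < 45 mL/min.
10% of 1200 mg = 120 mg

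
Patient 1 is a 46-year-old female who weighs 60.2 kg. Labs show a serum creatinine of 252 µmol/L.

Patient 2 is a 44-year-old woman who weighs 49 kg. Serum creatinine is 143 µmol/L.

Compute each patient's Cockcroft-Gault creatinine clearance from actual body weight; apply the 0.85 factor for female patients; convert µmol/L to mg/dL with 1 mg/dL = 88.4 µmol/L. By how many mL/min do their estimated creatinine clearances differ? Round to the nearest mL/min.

Patient 1: SCr = 252 / 88.4 = 2.851 mg/dL
Patient 1: CrCl = (140 − 46) × 60.2 / (72 × 2.851) × 0.85 = 5658.8 / 205.27 × 0.85 ≈ 23.4 mL/min
Patient 2: SCr = 143 / 88.4 = 1.618 mg/dL
Patient 2: CrCl = (140 − 44) × 49 / (72 × 1.618) × 0.85 = 4704.0 / 116.50 × 0.85 ≈ 34.3 mL/min
|23.4 − 34.3| = 10.9 mL/min

11 mL/min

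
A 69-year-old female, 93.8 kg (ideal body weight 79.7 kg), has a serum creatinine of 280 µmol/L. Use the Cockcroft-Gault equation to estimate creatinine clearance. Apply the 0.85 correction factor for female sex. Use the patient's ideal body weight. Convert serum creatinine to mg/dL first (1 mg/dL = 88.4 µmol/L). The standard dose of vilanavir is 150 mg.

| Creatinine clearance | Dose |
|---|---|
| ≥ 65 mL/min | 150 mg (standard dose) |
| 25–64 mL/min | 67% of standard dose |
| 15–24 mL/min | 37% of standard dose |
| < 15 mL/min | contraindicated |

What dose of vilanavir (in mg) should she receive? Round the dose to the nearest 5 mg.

55 mg

SCr = 280 / 88.4 = 3.167 mg/dL
CrCl = (140 − 69) × 79.7 / (72 × 3.167) × 0.85 = 5658.7 / 228.02 × 0.85 ≈ 21.1 mL/min
CrCl ≈ 21 mL/min → bracket 15–24 mL/min.
37% of 150 mg = 55.5 mg → 55 mg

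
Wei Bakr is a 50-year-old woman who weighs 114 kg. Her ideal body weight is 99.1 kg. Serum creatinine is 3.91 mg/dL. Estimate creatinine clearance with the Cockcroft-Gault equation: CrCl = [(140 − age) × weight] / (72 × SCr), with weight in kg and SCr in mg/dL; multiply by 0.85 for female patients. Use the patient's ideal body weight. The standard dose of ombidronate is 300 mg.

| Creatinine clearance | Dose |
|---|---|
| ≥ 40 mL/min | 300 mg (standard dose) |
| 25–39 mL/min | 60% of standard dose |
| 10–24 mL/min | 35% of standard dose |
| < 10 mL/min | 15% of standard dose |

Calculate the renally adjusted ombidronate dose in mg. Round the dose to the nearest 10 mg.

180 mg

CrCl = (140 − 50) × 99.1 / (72 × 3.91) × 0.85 = 8919.0 / 281.52 × 0.85 ≈ 26.9 mL/min
CrCl ≈ 27 mL/min → bracket 25–39 mL/min.
60% of 300 mg = 180 mg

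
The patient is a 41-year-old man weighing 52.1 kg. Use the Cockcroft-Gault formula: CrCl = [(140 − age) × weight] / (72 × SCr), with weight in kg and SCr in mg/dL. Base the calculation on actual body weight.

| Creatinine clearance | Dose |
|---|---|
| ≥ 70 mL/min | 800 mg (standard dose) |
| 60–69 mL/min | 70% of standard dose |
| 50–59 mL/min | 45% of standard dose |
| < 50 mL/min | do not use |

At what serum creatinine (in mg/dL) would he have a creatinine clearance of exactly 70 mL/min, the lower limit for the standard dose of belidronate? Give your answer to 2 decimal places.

Standard dose requires CrCl ≥ 70 mL/min.
Set (140 − 41) × 52.1 / (72 × SCr) = 70
SCr = (140 − 41) × 52.1 / (72 × 70) = 1.023 mg/dL

1.02 mg/dL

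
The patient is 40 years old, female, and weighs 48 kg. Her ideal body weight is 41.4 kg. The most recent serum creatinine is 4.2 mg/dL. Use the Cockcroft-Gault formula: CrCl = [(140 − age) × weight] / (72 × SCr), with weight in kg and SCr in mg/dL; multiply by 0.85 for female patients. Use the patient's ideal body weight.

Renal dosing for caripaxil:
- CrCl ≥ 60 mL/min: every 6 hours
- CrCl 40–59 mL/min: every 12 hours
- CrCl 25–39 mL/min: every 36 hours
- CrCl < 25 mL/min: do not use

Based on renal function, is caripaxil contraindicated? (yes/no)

yes

CrCl = (140 − 40) × 41.4 / (72 × 4.2) × 0.85 = 4140.0 / 302.40 × 0.85 ≈ 11.6 mL/min
CrCl ≈ 12 mL/min, which is < 25 mL/min.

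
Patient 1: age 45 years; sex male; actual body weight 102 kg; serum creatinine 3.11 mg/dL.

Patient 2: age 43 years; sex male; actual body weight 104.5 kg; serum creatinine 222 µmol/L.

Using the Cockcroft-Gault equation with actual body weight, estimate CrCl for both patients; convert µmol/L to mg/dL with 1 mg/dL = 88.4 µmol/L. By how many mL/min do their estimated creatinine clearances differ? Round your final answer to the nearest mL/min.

Patient 1: CrCl = (140 − 45) × 102 / (72 × 3.11) = 9690.0 / 223.92 ≈ 43.3 mL/min
Patient 2: SCr = 222 / 88.4 = 2.511 mg/dL
Patient 2: CrCl = (140 − 43) × 104.5 / (72 × 2.511) = 10136.5 / 180.79 ≈ 56.1 mL/min
|43.3 − 56.1| = 12.8 mL/min

13 mL/min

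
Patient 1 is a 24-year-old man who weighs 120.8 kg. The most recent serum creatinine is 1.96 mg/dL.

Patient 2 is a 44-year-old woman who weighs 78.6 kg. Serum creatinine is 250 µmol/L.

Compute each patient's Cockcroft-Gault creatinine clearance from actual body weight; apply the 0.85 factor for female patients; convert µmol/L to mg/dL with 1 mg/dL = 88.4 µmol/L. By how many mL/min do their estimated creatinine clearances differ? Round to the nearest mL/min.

68 mL/min

Patient 1: CrCl = (140 − 24) × 120.8 / (72 × 1.96) = 14012.8 / 141.12 ≈ 99.3 mL/min
Patient 2: SCr = 250 / 88.4 = 2.828 mg/dL
Patient 2: CrCl = (140 − 44) × 78.6 / (72 × 2.828) × 0.85 = 7545.6 / 203.62 × 0.85 ≈ 31.5 mL/min
|99.3 − 31.5| = 67.8 mL/min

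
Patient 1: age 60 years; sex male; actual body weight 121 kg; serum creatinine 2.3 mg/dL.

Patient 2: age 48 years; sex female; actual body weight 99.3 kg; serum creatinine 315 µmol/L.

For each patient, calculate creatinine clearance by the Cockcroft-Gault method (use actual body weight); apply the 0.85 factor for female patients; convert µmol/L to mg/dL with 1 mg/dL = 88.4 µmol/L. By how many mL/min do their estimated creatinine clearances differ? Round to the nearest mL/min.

28 mL/min

Patient 1: CrCl = (140 − 60) × 121 / (72 × 2.3) = 9680.0 / 165.60 ≈ 58.5 mL/min
Patient 2: SCr = 315 / 88.4 = 3.563 mg/dL
Patient 2: CrCl = (140 − 48) × 99.3 / (72 × 3.563) × 0.85 = 9135.6 / 256.54 × 0.85 ≈ 30.3 mL/min
|58.5 − 30.3| = 28.2 mL/min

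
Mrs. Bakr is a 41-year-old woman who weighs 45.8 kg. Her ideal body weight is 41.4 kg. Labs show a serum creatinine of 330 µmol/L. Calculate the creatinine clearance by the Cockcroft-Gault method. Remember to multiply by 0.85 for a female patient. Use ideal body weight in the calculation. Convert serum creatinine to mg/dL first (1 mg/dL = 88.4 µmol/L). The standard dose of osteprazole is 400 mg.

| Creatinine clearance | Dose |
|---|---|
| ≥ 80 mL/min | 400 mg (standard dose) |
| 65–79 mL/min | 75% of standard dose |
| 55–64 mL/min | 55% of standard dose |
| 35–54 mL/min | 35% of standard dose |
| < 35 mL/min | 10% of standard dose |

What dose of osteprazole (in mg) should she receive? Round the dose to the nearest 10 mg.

40 mg

SCr = 330 / 88.4 = 3.733 mg/dL
CrCl = (140 − 41) × 41.4 / (72 × 3.733) × 0.85 = 4098.6 / 268.78 × 0.85 ≈ 13.0 mL/min
CrCl ≈ 13 mL/min → bracket < 35 mL/min.
10% of 400 mg = 40 mg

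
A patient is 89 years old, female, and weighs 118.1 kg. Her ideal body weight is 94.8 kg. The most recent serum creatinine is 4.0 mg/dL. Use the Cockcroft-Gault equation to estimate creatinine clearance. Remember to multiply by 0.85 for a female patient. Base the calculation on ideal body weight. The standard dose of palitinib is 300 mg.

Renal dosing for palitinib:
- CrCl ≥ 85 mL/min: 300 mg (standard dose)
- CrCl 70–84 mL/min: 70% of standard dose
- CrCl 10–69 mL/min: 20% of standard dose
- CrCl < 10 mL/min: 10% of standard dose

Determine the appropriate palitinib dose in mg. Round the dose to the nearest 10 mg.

60 mg

CrCl = (140 − 89) × 94.8 / (72 × 4) × 0.85 = 4834.8 / 288.00 × 0.85 ≈ 14.3 mL/min
CrCl ≈ 14 mL/min → bracket 10–69 mL/min.
20% of 300 mg = 60 mg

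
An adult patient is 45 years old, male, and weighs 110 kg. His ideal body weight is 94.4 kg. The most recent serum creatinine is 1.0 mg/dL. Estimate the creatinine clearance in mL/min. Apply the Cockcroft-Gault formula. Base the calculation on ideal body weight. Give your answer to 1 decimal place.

124.6 mL/min

CrCl = (140 − 45) × 94.4 / (72 × 1) = 8968.0 / 72.00 ≈ 124.6 mL/min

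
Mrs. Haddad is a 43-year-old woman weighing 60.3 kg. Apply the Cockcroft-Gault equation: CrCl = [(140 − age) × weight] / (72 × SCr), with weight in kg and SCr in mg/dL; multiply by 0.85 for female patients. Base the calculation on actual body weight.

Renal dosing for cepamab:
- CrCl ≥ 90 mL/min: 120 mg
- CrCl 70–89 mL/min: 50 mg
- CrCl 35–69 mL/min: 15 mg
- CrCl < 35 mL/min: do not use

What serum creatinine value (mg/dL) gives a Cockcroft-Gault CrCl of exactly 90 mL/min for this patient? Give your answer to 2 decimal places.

0.77 mg/dL

Standard dose requires CrCl ≥ 90 mL/min.
Set (140 − 43) × 60.3 × 0.85 / (72 × SCr) = 90
SCr = (140 − 43) × 60.3 × 0.85 / (72 × 90) = 0.767 mg/dL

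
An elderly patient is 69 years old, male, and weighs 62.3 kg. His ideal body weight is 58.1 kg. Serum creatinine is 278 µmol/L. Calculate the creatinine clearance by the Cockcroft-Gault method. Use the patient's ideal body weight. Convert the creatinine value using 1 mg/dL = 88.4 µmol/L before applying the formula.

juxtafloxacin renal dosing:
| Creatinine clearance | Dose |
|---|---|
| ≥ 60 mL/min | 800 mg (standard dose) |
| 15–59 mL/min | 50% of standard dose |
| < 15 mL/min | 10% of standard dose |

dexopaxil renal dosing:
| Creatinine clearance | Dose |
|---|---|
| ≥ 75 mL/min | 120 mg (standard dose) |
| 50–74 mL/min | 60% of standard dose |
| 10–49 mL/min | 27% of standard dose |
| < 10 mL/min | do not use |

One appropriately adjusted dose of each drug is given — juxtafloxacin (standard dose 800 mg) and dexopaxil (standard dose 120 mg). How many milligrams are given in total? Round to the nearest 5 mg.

SCr = 278 / 88.4 = 3.145 mg/dL
CrCl = (140 − 69) × 58.1 / (72 × 3.145) = 4125.1 / 226.44 ≈ 18.2 mL/min
CrCl ≈ 18 mL/min.
juxtafloxacin: 15–59 mL/min → 50% of 800 mg = 400 mg.
dexopaxil: 10–49 mL/min → 27% of 120 mg = 32.4 mg.
Total = 400 + 32.4 = 432.4 mg.

430 mg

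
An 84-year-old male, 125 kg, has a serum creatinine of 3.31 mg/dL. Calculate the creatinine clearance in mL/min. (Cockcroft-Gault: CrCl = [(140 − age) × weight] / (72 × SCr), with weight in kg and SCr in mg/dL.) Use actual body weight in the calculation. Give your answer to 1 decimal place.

29.4 mL/min

CrCl = (140 − 84) × 125 / (72 × 3.31) = 7000.0 / 238.32 ≈ 29.4 mL/min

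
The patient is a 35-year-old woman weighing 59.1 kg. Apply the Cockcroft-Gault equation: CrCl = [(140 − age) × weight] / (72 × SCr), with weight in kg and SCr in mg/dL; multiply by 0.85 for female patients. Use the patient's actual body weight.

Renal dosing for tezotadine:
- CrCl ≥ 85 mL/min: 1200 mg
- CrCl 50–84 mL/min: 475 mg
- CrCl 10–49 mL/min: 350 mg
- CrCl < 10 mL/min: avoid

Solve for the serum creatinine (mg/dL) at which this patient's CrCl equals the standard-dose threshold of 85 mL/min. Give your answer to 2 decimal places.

Standard dose requires CrCl ≥ 85 mL/min.
Set (140 − 35) × 59.1 × 0.85 / (72 × SCr) = 85
SCr = (140 − 35) × 59.1 × 0.85 / (72 × 85) = 0.862 mg/dL

0.86 mg/dL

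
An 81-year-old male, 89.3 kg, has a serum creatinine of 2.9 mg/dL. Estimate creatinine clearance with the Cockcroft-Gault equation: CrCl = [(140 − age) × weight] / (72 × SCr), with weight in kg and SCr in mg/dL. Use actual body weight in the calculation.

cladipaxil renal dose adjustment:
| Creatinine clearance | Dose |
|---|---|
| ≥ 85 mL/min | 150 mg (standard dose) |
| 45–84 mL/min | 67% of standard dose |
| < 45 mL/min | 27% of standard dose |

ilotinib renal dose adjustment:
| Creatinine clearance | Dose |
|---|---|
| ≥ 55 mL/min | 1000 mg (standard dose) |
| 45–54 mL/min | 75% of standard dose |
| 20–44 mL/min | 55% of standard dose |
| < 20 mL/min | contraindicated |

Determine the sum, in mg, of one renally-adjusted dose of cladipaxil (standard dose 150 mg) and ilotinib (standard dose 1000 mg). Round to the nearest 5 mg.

590 mg

CrCl = (140 − 81) × 89.3 / (72 × 2.9) = 5268.7 / 208.80 ≈ 25.2 mL/min
CrCl ≈ 25 mL/min.
cladipaxil: < 45 mL/min → 27% of 150 mg = 40.5 mg.
ilotinib: 20–44 mL/min → 55% of 1000 mg = 550 mg.
Total = 40.5 + 550 = 590.5 mg.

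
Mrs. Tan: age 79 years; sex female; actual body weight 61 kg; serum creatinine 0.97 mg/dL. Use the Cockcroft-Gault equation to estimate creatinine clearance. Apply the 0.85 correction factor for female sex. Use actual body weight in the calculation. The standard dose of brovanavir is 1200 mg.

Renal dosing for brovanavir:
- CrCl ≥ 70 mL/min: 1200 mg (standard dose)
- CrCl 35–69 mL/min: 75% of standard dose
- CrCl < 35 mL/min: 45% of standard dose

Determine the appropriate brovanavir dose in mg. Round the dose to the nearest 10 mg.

900 mg

CrCl = (140 − 79) × 61 / (72 × 0.97) × 0.85 = 3721.0 / 69.84 × 0.85 ≈ 45.3 mL/min
CrCl ≈ 45 mL/min → bracket 35–69 mL/min.
75% of 1200 mg = 900 mg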